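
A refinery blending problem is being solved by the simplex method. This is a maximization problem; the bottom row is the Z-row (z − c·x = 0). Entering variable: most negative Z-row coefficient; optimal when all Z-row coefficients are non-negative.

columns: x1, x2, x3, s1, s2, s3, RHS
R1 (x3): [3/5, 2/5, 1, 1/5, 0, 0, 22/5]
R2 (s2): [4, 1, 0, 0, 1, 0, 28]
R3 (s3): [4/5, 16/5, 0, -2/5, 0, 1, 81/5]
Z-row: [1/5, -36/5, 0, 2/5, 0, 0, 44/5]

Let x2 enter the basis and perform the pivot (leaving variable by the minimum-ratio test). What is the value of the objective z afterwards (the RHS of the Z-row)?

181/4

Ratio test on column x2 — row 1: (22/5)/(2/5) = 11; row 2: 28/1 = 28; row 3: (81/5)/(16/5) = 81/16. Minimum is 81/16 at row 3 (s3 leaves); pivot element 16/5.
Pivot on row 3; the Z-row RHS becomes 44/5 − (-36/5)·(81/16) = 181/4.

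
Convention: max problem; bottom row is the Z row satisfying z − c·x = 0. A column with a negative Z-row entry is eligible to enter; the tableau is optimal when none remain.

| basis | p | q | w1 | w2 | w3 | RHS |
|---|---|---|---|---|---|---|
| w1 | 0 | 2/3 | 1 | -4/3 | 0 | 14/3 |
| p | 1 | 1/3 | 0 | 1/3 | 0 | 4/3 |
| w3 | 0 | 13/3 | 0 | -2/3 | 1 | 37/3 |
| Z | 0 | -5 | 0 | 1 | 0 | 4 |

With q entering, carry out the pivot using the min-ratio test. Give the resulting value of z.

Ratio test on column q — row 1: (14/3)/(2/3) = 7; row 2: (4/3)/(1/3) = 4; row 3: (37/3)/(13/3) = 37/13. Minimum is 37/13 at row 3 (w3 leaves); pivot element 13/3.
Pivot on row 3; the Z-row RHS becomes 4 − (-5)·(37/13) = 237/13.

237/13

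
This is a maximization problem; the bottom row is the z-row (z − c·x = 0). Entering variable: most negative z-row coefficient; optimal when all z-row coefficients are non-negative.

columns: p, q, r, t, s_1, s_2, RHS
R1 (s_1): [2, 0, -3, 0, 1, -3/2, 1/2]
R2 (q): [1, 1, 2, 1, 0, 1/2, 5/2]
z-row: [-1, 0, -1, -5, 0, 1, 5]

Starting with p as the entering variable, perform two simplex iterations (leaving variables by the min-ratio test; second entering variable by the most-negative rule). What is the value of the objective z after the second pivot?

33/2

Ratio test on column p — row 1: (1/2)/2 = 1/4; row 2: (5/2)/1 = 5/2. Minimum is 1/4 at row 1 (s_1 leaves); pivot element 2.
Pivot on row 1; the z-row RHS becomes 5 − (-1)·(1/4) = 21/4.
Next entering variable (most negative z-row entry -5): t.
Ratio test on column t — row 1: entry 0 ≤ 0; row 2: (9/4)/1 = 9/4. Minimum is 9/4 at row 2 (q leaves); pivot element 1.
After the second pivot the z-row RHS is 21/4 − (-5)·(9/4) = 33/2.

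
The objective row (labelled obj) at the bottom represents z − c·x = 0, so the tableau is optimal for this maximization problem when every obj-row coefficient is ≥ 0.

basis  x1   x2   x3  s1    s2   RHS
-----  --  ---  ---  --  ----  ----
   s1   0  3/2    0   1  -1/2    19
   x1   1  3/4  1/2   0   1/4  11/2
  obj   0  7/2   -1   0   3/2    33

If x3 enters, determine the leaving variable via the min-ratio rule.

Column x3 entries and ratios — s1: 0 ≤ 0, skip; x1: (11/2)/(1/2) = 11.
Smallest ratio is 11 in the row of x1, so x1 leaves.

x1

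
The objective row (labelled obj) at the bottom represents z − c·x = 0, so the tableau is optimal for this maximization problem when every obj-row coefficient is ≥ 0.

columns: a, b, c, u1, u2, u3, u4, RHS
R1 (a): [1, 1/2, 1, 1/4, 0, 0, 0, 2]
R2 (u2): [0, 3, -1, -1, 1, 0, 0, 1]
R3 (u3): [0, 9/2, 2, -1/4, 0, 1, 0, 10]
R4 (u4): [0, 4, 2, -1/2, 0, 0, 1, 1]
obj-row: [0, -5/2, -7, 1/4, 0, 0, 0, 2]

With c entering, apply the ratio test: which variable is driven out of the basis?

Column c entries and ratios — a: 2/1 = 2; u2: -1 ≤ 0, skip; u3: 10/2 = 5; u4: 1/2 = 1/2.
Smallest ratio is 1/2 in the row of u4, so u4 leaves.

u4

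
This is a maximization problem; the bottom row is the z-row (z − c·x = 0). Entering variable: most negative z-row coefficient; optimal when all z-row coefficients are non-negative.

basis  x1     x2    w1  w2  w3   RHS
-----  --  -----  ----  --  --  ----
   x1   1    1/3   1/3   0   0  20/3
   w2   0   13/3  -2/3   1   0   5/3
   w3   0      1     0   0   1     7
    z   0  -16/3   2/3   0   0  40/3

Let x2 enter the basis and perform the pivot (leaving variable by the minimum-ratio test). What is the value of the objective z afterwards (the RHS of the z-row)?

Ratio test on column x2 — row 1: (20/3)/(1/3) = 20; row 2: (5/3)/(13/3) = 5/13; row 3: 7/1 = 7. Minimum is 5/13 at row 2 (w2 leaves); pivot element 13/3.
Pivot on row 2; the z-row RHS becomes 40/3 − (-16/3)·(5/13) = 200/13.

200/13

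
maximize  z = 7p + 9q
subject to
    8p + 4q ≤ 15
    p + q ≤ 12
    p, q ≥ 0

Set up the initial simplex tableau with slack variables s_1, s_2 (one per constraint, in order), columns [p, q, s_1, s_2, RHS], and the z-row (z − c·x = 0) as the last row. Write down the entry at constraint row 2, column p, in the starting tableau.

Constraint 2 has coefficient 1 on p.

1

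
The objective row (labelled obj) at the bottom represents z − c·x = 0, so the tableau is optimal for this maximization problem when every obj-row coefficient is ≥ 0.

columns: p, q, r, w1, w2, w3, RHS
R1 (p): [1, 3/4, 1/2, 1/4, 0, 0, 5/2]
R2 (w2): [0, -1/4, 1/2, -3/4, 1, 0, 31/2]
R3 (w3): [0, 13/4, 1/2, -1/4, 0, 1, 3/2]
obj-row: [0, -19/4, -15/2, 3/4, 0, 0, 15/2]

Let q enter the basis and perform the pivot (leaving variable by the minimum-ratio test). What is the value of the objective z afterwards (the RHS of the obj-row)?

Ratio test on column q — row 1: (5/2)/(3/4) = 10/3; row 2: entry -1/4 ≤ 0; row 3: (3/2)/(13/4) = 6/13. Minimum is 6/13 at row 3 (w3 leaves); pivot element 13/4.
Pivot on row 3; the obj-row RHS becomes 15/2 − (-19/4)·(6/13) = 126/13.

126/13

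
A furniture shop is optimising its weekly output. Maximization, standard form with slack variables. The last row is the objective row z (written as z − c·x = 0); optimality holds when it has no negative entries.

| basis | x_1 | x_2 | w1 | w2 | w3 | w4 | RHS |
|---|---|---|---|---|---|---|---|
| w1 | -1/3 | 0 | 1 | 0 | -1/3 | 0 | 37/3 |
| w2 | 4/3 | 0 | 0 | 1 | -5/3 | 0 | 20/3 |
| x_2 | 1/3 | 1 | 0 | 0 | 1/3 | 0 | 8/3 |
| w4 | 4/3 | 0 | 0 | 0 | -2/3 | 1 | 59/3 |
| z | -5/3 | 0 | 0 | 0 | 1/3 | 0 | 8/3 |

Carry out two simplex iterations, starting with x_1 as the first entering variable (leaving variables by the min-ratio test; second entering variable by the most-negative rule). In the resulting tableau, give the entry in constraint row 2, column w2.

1/3

Ratio test on column x_1 — row 1: entry -1/3 ≤ 0; row 2: (20/3)/(4/3) = 5; row 3: (8/3)/(1/3) = 8; row 4: (59/3)/(4/3) = 59/4. Minimum is 5 at row 2 (w2 leaves); pivot element 4/3.
Divide row 2 by 4/3; eliminate column x_1 from the other rows.
Second iteration: most negative z-row entry is -7/4 in column w3, so w3 enters.
Ratio test on column w3 — row 1: entry -3/4 ≤ 0; row 2: entry -5/4 ≤ 0; row 3: 1/(3/4) = 4/3; row 4: 13/1 = 13. Minimum is 4/3 at row 3 (x_2 leaves); pivot element 3/4.
Divide row 3 by 3/4; eliminate column w3 from the other rows.
After both pivots, the entry at constraint row 2, column w2 is 1/3.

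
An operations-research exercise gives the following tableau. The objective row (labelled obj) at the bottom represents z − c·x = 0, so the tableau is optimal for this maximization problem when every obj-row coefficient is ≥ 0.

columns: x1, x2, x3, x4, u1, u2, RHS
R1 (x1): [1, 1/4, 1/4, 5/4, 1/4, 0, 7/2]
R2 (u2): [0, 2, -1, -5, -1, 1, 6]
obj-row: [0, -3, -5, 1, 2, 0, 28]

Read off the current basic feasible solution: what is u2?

6

u2 is basic (row 2); its value is the RHS of that row, 6.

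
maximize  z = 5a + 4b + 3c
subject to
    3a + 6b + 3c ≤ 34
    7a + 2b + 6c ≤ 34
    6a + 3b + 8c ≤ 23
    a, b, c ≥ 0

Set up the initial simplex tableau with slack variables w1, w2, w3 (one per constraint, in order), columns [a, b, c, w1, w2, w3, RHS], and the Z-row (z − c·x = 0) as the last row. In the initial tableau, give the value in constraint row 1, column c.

Constraint 1 has coefficient 3 on c.

3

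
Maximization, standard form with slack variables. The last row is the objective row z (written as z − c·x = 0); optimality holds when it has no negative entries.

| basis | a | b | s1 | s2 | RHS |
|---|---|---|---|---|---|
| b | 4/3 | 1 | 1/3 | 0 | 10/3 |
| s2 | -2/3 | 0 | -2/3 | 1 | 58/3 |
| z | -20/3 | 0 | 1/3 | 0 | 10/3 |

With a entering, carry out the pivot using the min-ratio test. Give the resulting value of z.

Ratio test on column a — row 1: (10/3)/(4/3) = 5/2; row 2: entry -2/3 ≤ 0. Minimum is 5/2 at row 1 (b leaves); pivot element 4/3.
Pivot on row 1; the z-row RHS becomes 10/3 − (-20/3)·(5/2) = 20.

20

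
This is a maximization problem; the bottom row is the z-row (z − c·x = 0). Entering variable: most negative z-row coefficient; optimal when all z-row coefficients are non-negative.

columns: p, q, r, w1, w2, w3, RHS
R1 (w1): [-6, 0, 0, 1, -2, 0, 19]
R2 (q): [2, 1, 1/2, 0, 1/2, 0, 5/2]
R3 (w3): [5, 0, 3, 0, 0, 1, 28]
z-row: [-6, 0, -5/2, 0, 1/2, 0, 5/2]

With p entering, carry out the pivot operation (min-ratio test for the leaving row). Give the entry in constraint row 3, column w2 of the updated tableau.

Ratio test on column p — row 1: entry -6 ≤ 0; row 2: (5/2)/2 = 5/4; row 3: 28/5 = 28/5. Minimum is 5/4 at row 2 (q leaves); pivot element 2.
Divide row 2 by 2; eliminate column p from the other rows.
Row 3 update in column w2: 0 − 5·(1/4) = -5/4.

-5/4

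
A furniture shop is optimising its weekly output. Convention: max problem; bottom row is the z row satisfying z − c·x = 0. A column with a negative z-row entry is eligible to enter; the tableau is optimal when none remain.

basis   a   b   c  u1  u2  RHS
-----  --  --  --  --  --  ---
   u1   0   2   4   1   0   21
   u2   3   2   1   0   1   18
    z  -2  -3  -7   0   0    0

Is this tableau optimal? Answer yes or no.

The z-row has a negative entry -7 in column c, so it is not optimal.

no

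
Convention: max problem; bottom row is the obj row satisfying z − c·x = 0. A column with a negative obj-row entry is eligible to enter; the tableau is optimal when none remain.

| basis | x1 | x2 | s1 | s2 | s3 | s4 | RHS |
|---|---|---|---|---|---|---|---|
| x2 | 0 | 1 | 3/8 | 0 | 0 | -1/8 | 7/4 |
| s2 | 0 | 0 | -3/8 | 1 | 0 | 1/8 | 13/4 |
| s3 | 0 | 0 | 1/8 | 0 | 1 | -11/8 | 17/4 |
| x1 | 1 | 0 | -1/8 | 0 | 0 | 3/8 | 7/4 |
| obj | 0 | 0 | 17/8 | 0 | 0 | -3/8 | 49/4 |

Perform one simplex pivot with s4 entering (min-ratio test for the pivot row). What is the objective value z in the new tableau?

Ratio test on column s4 — row 1: entry -1/8 ≤ 0; row 2: (13/4)/(1/8) = 26; row 3: entry -11/8 ≤ 0; row 4: (7/4)/(3/8) = 14/3. Minimum is 14/3 at row 4 (x1 leaves); pivot element 3/8.
Pivot on row 4; the obj-row RHS becomes 49/4 − (-3/8)·(14/3) = 14.

14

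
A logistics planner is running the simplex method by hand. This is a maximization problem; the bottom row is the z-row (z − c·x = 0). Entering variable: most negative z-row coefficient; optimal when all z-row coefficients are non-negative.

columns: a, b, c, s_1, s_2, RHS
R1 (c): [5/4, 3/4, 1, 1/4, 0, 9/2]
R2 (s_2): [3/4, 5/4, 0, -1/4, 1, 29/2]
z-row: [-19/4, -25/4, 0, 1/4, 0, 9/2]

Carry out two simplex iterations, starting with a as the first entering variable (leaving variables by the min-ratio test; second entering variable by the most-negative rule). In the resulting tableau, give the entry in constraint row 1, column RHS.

6

Ratio test on column a — row 1: (9/2)/(5/4) = 18/5; row 2: (29/2)/(3/4) = 58/3. Minimum is 18/5 at row 1 (c leaves); pivot element 5/4.
Divide row 1 by 5/4; eliminate column a from the other rows.
Second iteration: most negative z-row entry is -17/5 in column b, so b enters.
Ratio test on column b — row 1: (18/5)/(3/5) = 6; row 2: (59/5)/(4/5) = 59/4. Minimum is 6 at row 1 (a leaves); pivot element 3/5.
Divide row 1 by 3/5; eliminate column b from the other rows.
After both pivots, the entry at constraint row 1, column RHS is 6.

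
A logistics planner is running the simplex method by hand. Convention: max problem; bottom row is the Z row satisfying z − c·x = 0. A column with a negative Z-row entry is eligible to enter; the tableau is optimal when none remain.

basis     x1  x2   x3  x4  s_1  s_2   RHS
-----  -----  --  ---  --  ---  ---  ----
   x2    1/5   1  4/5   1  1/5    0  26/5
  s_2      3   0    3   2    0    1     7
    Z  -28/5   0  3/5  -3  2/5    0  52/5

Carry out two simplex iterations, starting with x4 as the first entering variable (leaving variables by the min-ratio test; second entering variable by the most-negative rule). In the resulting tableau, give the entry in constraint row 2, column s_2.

Ratio test on column x4 — row 1: (26/5)/1 = 26/5; row 2: 7/2 = 7/2. Minimum is 7/2 at row 2 (s_2 leaves); pivot element 2.
Divide row 2 by 2; eliminate column x4 from the other rows.
Second iteration: most negative Z-row entry is -11/10 in column x1, so x1 enters.
Ratio test on column x1 — row 1: entry -13/10 ≤ 0; row 2: (7/2)/(3/2) = 7/3. Minimum is 7/3 at row 2 (x4 leaves); pivot element 3/2.
Divide row 2 by 3/2; eliminate column x1 from the other rows.
After both pivots, the entry at constraint row 2, column s_2 is 1/3.

1/3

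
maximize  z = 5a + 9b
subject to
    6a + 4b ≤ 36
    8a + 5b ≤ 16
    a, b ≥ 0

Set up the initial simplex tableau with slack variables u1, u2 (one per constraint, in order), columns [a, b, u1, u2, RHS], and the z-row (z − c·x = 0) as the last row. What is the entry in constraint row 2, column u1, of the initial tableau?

0

Slack u1 belongs to constraint 1; its column is the unit vector e_1, so the entry in row 2 is 0.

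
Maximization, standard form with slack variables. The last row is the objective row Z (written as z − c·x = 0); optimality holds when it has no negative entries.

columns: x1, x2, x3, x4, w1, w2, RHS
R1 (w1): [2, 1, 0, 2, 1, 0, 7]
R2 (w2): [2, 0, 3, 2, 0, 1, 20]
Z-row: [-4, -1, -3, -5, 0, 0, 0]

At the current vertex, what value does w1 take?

7

w1 is basic (row 1); its value is the RHS of that row, 7.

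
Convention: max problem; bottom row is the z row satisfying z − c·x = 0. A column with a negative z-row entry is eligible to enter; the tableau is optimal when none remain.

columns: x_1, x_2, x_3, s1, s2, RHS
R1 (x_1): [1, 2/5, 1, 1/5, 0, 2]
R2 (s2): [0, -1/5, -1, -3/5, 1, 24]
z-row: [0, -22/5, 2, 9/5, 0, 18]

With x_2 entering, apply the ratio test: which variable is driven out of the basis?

Column x_2 entries and ratios — x_1: 2/(2/5) = 5; s2: -1/5 ≤ 0, skip.
Smallest ratio is 5 in the row of x_1, so x_1 leaves.

x_1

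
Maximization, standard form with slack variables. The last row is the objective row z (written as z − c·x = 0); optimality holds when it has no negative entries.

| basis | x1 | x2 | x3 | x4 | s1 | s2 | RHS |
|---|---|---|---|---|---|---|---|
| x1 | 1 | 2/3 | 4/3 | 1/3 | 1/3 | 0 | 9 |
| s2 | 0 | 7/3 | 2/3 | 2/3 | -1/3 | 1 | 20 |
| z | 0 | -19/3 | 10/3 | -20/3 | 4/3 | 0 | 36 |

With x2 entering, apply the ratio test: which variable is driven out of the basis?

Column x2 entries and ratios — x1: 9/(2/3) = 27/2; s2: 20/(7/3) = 60/7.
Smallest ratio is 60/7 in the row of s2, so s2 leaves.

s2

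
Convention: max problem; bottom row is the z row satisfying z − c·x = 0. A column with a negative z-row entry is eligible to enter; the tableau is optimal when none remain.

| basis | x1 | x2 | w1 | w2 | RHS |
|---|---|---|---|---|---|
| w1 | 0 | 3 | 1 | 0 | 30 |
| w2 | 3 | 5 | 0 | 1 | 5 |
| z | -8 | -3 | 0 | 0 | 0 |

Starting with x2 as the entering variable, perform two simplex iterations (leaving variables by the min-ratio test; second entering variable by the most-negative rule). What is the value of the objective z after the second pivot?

Ratio test on column x2 — row 1: 30/3 = 10; row 2: 5/5 = 1. Minimum is 1 at row 2 (w2 leaves); pivot element 5.
Pivot on row 2; the z-row RHS becomes 0 − (-3)·1 = 3.
Next entering variable (most negative z-row entry -31/5): x1.
Ratio test on column x1 — row 1: entry -9/5 ≤ 0; row 2: 1/(3/5) = 5/3. Minimum is 5/3 at row 2 (x2 leaves); pivot element 3/5.
After the second pivot the z-row RHS is 3 − (-31/5)·(5/3) = 40/3.

40/3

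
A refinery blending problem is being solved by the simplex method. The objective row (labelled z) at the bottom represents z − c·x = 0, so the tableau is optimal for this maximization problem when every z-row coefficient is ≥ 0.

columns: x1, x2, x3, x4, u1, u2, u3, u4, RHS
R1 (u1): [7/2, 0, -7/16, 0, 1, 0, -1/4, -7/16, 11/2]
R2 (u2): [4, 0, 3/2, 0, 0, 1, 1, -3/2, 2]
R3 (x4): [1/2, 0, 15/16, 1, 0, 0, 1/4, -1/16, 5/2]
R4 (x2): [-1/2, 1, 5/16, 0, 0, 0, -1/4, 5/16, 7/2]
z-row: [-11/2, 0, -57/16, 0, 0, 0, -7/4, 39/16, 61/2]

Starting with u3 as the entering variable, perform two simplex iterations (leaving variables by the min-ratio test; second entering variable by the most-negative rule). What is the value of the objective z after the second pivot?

Ratio test on column u3 — row 1: entry -1/4 ≤ 0; row 2: 2/1 = 2; row 3: (5/2)/(1/4) = 10; row 4: entry -1/4 ≤ 0. Minimum is 2 at row 2 (u2 leaves); pivot element 1.
Pivot on row 2; the z-row RHS becomes 61/2 − (-7/4)·2 = 34.
Next entering variable (most negative z-row entry -15/16): x3.
Ratio test on column x3 — row 1: entry -1/16 ≤ 0; row 2: 2/(3/2) = 4/3; row 3: 2/(9/16) = 32/9; row 4: 4/(11/16) = 64/11. Minimum is 4/3 at row 2 (u3 leaves); pivot element 3/2.
After the second pivot the z-row RHS is 34 − (-15/16)·(4/3) = 141/4.

141/4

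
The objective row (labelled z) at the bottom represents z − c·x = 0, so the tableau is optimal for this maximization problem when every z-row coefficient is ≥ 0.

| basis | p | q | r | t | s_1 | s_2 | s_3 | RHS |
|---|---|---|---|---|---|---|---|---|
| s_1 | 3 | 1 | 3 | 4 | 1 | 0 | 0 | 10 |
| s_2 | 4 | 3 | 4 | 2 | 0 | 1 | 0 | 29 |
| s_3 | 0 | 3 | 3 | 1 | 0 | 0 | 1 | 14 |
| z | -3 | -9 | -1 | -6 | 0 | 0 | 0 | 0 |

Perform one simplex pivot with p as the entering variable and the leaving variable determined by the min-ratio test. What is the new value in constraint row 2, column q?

Ratio test on column p — row 1: 10/3 = 10/3; row 2: 29/4 = 29/4; row 3: entry 0 ≤ 0. Minimum is 10/3 at row 1 (s_1 leaves); pivot element 3.
Divide row 1 by 3; eliminate column p from the other rows.
Row 2 update in column q: 3 − 4·(1/3) = 5/3.

5/3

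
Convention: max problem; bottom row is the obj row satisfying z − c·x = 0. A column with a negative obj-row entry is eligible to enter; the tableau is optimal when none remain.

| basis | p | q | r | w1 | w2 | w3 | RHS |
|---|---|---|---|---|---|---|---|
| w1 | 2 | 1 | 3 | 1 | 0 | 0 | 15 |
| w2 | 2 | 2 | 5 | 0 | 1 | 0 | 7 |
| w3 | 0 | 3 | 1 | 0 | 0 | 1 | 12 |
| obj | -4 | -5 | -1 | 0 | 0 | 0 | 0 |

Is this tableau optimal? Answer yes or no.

The obj-row has a negative entry -5 in column q, so it is not optimal.

no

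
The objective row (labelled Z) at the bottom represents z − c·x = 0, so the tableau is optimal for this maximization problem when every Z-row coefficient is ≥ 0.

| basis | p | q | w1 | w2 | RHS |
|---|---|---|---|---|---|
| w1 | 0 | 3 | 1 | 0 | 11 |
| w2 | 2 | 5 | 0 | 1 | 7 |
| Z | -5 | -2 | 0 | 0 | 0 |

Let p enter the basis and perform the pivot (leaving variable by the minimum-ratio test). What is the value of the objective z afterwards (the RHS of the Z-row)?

35/2

Ratio test on column p — row 1: entry 0 ≤ 0; row 2: 7/2 = 7/2. Minimum is 7/2 at row 2 (w2 leaves); pivot element 2.
Pivot on row 2; the Z-row RHS becomes 0 − (-5)·(7/2) = 35/2.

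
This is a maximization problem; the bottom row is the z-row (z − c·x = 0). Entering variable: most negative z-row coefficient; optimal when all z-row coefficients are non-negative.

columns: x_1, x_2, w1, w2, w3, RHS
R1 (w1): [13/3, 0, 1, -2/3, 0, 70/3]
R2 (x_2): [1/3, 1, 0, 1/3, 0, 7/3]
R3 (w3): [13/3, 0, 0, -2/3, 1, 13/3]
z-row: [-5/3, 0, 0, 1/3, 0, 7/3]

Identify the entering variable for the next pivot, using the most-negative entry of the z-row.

x_1

Negative z-row entries: x_1: -5/3.
The most negative is -5/3 in column x_1, so x_1 enters.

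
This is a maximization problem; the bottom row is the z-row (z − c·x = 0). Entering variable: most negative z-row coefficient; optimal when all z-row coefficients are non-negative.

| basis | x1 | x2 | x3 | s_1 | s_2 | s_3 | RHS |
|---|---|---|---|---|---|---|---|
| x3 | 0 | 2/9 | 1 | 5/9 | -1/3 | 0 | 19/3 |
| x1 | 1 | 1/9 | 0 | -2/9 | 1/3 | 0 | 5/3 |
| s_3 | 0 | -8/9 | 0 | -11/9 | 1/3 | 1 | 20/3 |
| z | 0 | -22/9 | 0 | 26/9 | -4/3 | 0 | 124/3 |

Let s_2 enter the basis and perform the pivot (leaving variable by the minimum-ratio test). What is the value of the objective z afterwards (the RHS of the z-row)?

Ratio test on column s_2 — row 1: entry -1/3 ≤ 0; row 2: (5/3)/(1/3) = 5; row 3: (20/3)/(1/3) = 20. Minimum is 5 at row 2 (x1 leaves); pivot element 1/3.
Pivot on row 2; the z-row RHS becomes 124/3 − (-4/3)·5 = 48.

48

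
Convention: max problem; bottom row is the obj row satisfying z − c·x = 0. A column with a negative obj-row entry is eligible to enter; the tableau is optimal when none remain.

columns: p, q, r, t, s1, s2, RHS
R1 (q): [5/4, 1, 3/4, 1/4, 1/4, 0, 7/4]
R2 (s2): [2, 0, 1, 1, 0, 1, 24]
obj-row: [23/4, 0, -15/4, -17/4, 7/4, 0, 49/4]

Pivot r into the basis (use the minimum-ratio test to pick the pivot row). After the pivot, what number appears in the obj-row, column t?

-3

Ratio test on column r — row 1: (7/4)/(3/4) = 7/3; row 2: 24/1 = 24. Minimum is 7/3 at row 1 (q leaves); pivot element 3/4.
Divide row 1 by 3/4; eliminate column r from the other rows.
obj-row update in column t: -17/4 − (-15/4)·(1/3) = -3.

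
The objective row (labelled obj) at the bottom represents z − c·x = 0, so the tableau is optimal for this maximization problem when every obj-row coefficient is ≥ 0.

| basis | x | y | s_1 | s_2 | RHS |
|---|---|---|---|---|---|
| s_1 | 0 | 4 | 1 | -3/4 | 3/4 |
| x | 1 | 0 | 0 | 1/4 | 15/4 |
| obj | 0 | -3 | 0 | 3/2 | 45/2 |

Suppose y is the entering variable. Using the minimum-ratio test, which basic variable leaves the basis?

Column y entries and ratios — s_1: (3/4)/4 = 3/16; x: 0 ≤ 0, skip.
Smallest ratio is 3/16 in the row of s_1, so s_1 leaves.

s_1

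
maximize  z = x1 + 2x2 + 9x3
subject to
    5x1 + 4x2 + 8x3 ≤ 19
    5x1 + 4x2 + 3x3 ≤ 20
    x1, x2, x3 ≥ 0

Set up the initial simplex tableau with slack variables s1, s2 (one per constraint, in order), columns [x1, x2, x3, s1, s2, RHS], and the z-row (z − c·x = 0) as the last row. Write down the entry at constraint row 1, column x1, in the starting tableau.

Constraint 1 has coefficient 5 on x1.

5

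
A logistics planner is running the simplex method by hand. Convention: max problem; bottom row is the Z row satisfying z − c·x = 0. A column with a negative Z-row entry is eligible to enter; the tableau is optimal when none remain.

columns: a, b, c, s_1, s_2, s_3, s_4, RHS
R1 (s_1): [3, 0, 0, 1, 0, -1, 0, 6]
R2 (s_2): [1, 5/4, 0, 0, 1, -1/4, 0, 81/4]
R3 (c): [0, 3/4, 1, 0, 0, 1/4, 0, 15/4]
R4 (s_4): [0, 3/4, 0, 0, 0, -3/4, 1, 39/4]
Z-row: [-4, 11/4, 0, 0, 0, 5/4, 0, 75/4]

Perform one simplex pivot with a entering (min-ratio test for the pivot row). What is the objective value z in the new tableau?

107/4

Ratio test on column a — row 1: 6/3 = 2; row 2: (81/4)/1 = 81/4; row 3: entry 0 ≤ 0; row 4: entry 0 ≤ 0. Minimum is 2 at row 1 (s_1 leaves); pivot element 3.
Pivot on row 1; the Z-row RHS becomes 75/4 − (-4)·2 = 107/4.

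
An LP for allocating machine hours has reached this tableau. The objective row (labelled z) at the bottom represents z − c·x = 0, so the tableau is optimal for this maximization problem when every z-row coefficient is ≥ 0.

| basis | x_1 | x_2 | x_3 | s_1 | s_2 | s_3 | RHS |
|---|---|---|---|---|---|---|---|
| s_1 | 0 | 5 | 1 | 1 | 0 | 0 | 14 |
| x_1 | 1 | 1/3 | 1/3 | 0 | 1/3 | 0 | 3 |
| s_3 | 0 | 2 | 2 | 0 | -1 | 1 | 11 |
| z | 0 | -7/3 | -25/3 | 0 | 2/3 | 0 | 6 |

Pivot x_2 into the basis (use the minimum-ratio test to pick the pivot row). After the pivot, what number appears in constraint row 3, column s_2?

Ratio test on column x_2 — row 1: 14/5 = 14/5; row 2: 3/(1/3) = 9; row 3: 11/2 = 11/2. Minimum is 14/5 at row 1 (s_1 leaves); pivot element 5.
Divide row 1 by 5; eliminate column x_2 from the other rows.
Row 3 update in column s_2: -1 − 2·0 = -1.

-1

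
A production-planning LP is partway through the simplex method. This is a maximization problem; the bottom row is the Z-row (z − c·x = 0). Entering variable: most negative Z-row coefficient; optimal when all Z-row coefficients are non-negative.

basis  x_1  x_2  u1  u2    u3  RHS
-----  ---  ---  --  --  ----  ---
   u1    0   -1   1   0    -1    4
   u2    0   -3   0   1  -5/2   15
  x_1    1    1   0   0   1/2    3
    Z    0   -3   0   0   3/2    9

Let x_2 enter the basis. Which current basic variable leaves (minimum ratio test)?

x_1

Column x_2 entries and ratios — u1: -1 ≤ 0, skip; u2: -3 ≤ 0, skip; x_1: 3/1 = 3.
Smallest ratio is 3 in the row of x_1, so x_1 leaves.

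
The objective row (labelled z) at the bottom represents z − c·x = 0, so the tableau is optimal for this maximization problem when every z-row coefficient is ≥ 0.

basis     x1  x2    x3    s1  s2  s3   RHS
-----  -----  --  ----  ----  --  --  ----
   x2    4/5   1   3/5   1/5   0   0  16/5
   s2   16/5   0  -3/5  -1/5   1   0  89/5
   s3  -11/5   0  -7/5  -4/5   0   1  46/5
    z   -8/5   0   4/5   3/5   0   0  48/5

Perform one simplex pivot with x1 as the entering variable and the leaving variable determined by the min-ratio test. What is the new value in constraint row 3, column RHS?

Ratio test on column x1 — row 1: (16/5)/(4/5) = 4; row 2: (89/5)/(16/5) = 89/16; row 3: entry -11/5 ≤ 0. Minimum is 4 at row 1 (x2 leaves); pivot element 4/5.
Divide row 1 by 4/5; eliminate column x1 from the other rows.
Row 3 update in column RHS: 46/5 − (-11/5)·4 = 18.

18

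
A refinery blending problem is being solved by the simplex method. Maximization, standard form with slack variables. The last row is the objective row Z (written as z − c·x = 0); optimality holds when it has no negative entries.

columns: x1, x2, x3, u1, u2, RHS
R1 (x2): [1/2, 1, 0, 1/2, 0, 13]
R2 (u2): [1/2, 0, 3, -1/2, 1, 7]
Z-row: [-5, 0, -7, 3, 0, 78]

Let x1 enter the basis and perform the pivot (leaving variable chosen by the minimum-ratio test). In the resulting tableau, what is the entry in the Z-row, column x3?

Ratio test on column x1 — row 1: 13/(1/2) = 26; row 2: 7/(1/2) = 14. Minimum is 14 at row 2 (u2 leaves); pivot element 1/2.
Divide row 2 by 1/2; eliminate column x1 from the other rows.
Z-row update in column x3: -7 − (-5)·6 = 23.

23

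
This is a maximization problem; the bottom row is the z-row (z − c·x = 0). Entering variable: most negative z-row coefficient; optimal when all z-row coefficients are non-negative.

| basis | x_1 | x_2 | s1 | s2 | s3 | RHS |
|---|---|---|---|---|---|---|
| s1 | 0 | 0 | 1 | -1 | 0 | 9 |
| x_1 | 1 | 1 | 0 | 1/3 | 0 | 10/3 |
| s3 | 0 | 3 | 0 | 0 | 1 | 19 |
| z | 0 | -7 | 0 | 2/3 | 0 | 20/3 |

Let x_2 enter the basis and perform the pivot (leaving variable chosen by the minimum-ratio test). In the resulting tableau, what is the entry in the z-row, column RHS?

Ratio test on column x_2 — row 1: entry 0 ≤ 0; row 2: (10/3)/1 = 10/3; row 3: 19/3 = 19/3. Minimum is 10/3 at row 2 (x_1 leaves); pivot element 1.
Divide row 2 by 1; eliminate column x_2 from the other rows.
z-row update in column RHS: 20/3 − (-7)·(10/3) = 30.

30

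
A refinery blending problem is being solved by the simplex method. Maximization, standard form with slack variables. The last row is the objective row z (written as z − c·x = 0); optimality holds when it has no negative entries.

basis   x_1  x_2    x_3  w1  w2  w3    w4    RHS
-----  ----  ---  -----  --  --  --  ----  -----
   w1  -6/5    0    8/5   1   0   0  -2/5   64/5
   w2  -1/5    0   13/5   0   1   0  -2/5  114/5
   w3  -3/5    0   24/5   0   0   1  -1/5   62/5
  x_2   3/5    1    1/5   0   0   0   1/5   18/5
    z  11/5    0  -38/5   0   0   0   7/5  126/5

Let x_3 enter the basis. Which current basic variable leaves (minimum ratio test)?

Column x_3 entries and ratios — w1: (64/5)/(8/5) = 8; w2: (114/5)/(13/5) = 114/13; w3: (62/5)/(24/5) = 31/12; x_2: (18/5)/(1/5) = 18.
Smallest ratio is 31/12 in the row of w3, so w3 leaves.

w3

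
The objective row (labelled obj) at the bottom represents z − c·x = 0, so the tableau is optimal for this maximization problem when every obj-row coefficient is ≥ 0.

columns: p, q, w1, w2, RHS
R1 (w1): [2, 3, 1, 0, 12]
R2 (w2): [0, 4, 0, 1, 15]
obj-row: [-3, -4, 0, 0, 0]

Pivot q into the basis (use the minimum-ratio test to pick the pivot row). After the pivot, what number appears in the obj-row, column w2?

1

Ratio test on column q — row 1: 12/3 = 4; row 2: 15/4 = 15/4. Minimum is 15/4 at row 2 (w2 leaves); pivot element 4.
Divide row 2 by 4; eliminate column q from the other rows.
obj-row update in column w2: 0 − (-4)·(1/4) = 1.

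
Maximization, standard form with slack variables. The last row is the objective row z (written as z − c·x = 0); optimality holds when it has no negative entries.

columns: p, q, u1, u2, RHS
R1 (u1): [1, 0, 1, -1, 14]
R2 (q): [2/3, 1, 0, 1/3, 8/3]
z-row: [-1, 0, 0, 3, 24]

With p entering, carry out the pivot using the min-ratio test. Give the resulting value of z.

28

Ratio test on column p — row 1: 14/1 = 14; row 2: (8/3)/(2/3) = 4. Minimum is 4 at row 2 (q leaves); pivot element 2/3.
Pivot on row 2; the z-row RHS becomes 24 − (-1)·4 = 28.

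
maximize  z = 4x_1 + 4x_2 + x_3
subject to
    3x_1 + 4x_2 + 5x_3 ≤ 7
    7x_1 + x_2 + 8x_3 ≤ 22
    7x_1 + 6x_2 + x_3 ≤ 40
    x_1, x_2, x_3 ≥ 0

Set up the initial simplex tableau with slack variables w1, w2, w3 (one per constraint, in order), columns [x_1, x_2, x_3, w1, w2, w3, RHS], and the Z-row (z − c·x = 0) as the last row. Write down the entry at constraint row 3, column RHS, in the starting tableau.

The RHS of constraint 3 is b_3 = 40.

40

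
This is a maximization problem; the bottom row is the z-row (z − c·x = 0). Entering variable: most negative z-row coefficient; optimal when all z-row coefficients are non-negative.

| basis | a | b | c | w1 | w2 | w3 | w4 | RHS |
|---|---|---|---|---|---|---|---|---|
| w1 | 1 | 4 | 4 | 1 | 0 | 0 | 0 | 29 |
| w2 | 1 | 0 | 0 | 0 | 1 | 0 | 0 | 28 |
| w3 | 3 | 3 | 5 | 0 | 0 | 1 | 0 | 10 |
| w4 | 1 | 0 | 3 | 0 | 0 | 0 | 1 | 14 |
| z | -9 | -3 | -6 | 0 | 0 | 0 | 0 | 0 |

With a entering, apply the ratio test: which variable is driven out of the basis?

w3

Column a entries and ratios — w1: 29/1 = 29; w2: 28/1 = 28; w3: 10/3 = 10/3; w4: 14/1 = 14.
Smallest ratio is 10/3 in the row of w3, so w3 leaves.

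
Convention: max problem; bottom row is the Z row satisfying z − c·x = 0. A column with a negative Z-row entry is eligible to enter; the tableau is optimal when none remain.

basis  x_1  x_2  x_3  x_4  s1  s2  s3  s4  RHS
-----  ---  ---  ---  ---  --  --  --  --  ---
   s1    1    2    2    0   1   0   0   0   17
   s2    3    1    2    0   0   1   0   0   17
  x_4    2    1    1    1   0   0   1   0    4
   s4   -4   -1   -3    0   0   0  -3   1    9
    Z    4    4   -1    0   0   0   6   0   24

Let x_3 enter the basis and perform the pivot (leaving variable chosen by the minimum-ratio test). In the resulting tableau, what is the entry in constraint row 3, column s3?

Ratio test on column x_3 — row 1: 17/2 = 17/2; row 2: 17/2 = 17/2; row 3: 4/1 = 4; row 4: entry -3 ≤ 0. Minimum is 4 at row 3 (x_4 leaves); pivot element 1.
Divide row 3 by 1; eliminate column x_3 from the other rows.
In the new row 3, the s3 entry is the old entry divided by the pivot: 1/1 = 1.

1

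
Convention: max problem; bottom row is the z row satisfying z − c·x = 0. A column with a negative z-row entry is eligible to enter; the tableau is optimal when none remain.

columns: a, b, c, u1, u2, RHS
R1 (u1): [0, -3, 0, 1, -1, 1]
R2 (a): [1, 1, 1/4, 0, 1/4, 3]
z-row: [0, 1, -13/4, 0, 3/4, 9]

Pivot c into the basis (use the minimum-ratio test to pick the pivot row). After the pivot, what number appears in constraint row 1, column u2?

-1

Ratio test on column c — row 1: entry 0 ≤ 0; row 2: 3/(1/4) = 12. Minimum is 12 at row 2 (a leaves); pivot element 1/4.
Divide row 2 by 1/4; eliminate column c from the other rows.
Row 1 update in column u2: -1 − 0·1 = -1.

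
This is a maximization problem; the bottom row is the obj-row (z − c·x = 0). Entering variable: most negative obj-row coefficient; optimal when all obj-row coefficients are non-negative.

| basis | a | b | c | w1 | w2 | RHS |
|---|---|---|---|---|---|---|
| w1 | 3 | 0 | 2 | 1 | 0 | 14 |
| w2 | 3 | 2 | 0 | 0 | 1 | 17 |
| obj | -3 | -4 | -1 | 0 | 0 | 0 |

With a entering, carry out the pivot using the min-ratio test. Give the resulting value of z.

14

Ratio test on column a — row 1: 14/3 = 14/3; row 2: 17/3 = 17/3. Minimum is 14/3 at row 1 (w1 leaves); pivot element 3.
Pivot on row 1; the obj-row RHS becomes 0 − (-3)·(14/3) = 14.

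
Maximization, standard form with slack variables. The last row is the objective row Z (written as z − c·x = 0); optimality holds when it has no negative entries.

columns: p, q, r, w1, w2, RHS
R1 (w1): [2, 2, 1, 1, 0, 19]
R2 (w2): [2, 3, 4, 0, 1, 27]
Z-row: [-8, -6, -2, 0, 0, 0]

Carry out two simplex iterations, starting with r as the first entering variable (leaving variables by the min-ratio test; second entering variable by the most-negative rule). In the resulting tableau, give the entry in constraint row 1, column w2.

Ratio test on column r — row 1: 19/1 = 19; row 2: 27/4 = 27/4. Minimum is 27/4 at row 2 (w2 leaves); pivot element 4.
Divide row 2 by 4; eliminate column r from the other rows.
Second iteration: most negative Z-row entry is -7 in column p, so p enters.
Ratio test on column p — row 1: (49/4)/(3/2) = 49/6; row 2: (27/4)/(1/2) = 27/2. Minimum is 49/6 at row 1 (w1 leaves); pivot element 3/2.
Divide row 1 by 3/2; eliminate column p from the other rows.
After both pivots, the entry at constraint row 1, column w2 is -1/6.

-1/6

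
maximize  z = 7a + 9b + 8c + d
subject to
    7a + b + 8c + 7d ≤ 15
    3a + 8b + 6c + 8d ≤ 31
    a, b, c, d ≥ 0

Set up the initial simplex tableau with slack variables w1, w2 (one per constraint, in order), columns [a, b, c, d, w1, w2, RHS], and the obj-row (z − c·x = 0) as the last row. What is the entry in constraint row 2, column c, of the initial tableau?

Constraint 2 has coefficient 6 on c.

6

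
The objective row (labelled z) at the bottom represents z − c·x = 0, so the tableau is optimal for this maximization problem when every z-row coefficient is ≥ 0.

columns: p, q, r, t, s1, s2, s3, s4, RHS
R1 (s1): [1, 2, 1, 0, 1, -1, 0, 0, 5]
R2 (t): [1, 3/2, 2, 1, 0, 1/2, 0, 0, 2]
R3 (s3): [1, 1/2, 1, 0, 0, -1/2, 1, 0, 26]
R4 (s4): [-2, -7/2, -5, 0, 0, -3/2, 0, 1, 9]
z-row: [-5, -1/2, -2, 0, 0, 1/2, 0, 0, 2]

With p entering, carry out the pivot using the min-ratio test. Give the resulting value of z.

Ratio test on column p — row 1: 5/1 = 5; row 2: 2/1 = 2; row 3: 26/1 = 26; row 4: entry -2 ≤ 0. Minimum is 2 at row 2 (t leaves); pivot element 1.
Pivot on row 2; the z-row RHS becomes 2 − (-5)·2 = 12.

12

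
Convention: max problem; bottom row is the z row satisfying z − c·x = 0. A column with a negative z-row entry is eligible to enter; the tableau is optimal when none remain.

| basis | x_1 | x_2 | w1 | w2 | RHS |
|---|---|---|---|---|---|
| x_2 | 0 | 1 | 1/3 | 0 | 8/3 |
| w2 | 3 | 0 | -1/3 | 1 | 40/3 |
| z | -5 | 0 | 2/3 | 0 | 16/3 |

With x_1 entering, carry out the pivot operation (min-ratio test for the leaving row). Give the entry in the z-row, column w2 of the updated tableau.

5/3

Ratio test on column x_1 — row 1: entry 0 ≤ 0; row 2: (40/3)/3 = 40/9. Minimum is 40/9 at row 2 (w2 leaves); pivot element 3.
Divide row 2 by 3; eliminate column x_1 from the other rows.
z-row update in column w2: 0 − (-5)·(1/3) = 5/3.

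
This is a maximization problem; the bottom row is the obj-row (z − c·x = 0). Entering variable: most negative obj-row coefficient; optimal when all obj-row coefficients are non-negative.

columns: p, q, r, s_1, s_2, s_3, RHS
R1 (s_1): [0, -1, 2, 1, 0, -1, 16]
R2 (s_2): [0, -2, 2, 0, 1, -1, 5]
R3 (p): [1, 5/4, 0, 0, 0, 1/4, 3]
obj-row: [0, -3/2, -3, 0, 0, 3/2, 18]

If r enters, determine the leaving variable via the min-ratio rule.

Column r entries and ratios — s_1: 16/2 = 8; s_2: 5/2 = 5/2; p: 0 ≤ 0, skip.
Smallest ratio is 5/2 in the row of s_2, so s_2 leaves.

s_2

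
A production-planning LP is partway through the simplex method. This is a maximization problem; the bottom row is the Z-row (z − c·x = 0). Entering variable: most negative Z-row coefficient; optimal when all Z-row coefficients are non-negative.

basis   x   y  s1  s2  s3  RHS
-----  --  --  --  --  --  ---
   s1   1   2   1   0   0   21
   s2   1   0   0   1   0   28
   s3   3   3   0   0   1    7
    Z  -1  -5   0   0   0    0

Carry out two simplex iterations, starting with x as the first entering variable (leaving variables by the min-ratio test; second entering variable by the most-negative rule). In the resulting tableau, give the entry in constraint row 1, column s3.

-2/3

Ratio test on column x — row 1: 21/1 = 21; row 2: 28/1 = 28; row 3: 7/3 = 7/3. Minimum is 7/3 at row 3 (s3 leaves); pivot element 3.
Divide row 3 by 3; eliminate column x from the other rows.
Second iteration: most negative Z-row entry is -4 in column y, so y enters.
Ratio test on column y — row 1: (56/3)/1 = 56/3; row 2: entry -1 ≤ 0; row 3: (7/3)/1 = 7/3. Minimum is 7/3 at row 3 (x leaves); pivot element 1.
Divide row 3 by 1; eliminate column y from the other rows.
After both pivots, the entry at constraint row 1, column s3 is -2/3.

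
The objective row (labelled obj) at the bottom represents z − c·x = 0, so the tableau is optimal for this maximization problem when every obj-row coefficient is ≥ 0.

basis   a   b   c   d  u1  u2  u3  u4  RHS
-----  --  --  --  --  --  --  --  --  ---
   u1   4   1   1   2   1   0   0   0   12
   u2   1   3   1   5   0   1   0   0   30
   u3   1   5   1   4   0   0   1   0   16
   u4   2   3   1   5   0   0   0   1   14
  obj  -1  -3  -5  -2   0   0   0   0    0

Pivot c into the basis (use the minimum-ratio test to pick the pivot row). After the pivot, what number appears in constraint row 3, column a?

-3

Ratio test on column c — row 1: 12/1 = 12; row 2: 30/1 = 30; row 3: 16/1 = 16; row 4: 14/1 = 14. Minimum is 12 at row 1 (u1 leaves); pivot element 1.
Divide row 1 by 1; eliminate column c from the other rows.
Row 3 update in column a: 1 − 1·4 = -3.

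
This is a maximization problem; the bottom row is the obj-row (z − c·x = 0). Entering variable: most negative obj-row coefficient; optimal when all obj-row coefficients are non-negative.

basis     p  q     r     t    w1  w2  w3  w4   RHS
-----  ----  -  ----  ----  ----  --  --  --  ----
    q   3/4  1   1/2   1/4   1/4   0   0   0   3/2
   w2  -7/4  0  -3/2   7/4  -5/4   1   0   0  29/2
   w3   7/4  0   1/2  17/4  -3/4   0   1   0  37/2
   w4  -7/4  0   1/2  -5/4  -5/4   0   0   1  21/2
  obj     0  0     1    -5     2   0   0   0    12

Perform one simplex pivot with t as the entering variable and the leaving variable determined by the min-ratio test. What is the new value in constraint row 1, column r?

8/17

Ratio test on column t — row 1: (3/2)/(1/4) = 6; row 2: (29/2)/(7/4) = 58/7; row 3: (37/2)/(17/4) = 74/17; row 4: entry -5/4 ≤ 0. Minimum is 74/17 at row 3 (w3 leaves); pivot element 17/4.
Divide row 3 by 17/4; eliminate column t from the other rows.
Row 1 update in column r: 1/2 − (1/4)·(2/17) = 8/17.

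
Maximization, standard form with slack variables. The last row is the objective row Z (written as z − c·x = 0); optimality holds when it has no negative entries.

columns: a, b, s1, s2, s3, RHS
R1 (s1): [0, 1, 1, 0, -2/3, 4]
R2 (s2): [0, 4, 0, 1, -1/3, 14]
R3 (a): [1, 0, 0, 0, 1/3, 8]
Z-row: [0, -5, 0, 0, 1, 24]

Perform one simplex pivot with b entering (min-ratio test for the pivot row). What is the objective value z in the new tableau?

83/2

Ratio test on column b — row 1: 4/1 = 4; row 2: 14/4 = 7/2; row 3: entry 0 ≤ 0. Minimum is 7/2 at row 2 (s2 leaves); pivot element 4.
Pivot on row 2; the Z-row RHS becomes 24 − (-5)·(7/2) = 83/2.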